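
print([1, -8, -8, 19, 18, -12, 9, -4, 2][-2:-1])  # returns [-4]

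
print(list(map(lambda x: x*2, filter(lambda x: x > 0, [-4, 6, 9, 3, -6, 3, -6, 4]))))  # [12, 18, 6, 6, 8]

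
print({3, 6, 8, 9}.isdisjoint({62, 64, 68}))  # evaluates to True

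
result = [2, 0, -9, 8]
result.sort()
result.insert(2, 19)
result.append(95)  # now [-9, 0, 19, 2, 8, 95]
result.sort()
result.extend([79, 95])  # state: [-9, 0, 2, 8, 19, 95, 79, 95]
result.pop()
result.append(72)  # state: [-9, 0, 2, 8, 19, 95, 79, 72]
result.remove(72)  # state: [-9, 0, 2, 8, 19, 95, 79]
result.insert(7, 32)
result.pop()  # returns 32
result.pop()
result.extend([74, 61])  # [-9, 0, 2, 8, 19, 95, 74, 61]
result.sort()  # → [-9, 0, 2, 8, 19, 61, 74, 95]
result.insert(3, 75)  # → [-9, 0, 2, 75, 8, 19, 61, 74, 95]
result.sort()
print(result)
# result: [-9, 0, 2, 8, 19, 61, 74, 75, 95]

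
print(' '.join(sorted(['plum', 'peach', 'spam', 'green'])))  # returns green peach plum spam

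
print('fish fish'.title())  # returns Fish Fish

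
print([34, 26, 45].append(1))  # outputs None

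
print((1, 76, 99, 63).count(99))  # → 1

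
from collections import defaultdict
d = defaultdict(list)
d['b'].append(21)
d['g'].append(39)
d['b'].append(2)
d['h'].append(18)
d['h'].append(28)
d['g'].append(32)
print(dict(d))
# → {'b': [21, 2], 'g': [39, 32], 'h': [18, 28]}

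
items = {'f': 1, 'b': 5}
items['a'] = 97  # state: {'f': 1, 'b': 5, 'a': 97}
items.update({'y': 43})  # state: {'f': 1, 'b': 5, 'a': 97, 'y': 43}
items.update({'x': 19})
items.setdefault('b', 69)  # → 5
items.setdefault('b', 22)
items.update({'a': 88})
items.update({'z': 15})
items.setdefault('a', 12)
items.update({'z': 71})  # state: {'f': 1, 'b': 5, 'a': 88, 'y': 43, 'x': 19, 'z': 71}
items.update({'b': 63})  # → {'f': 1, 'b': 63, 'a': 88, 'y': 43, 'x': 19, 'z': 71}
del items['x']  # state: {'f': 1, 'b': 63, 'a': 88, 'y': 43, 'z': 71}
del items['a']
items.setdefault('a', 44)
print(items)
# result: {'f': 1, 'b': 63, 'y': 43, 'z': 71, 'a': 44}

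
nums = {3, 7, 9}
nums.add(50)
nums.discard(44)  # {3, 7, 9, 50}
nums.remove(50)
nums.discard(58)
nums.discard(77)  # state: {3, 7, 9}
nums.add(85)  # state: {3, 7, 9, 85}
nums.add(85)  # {3, 7, 9, 85}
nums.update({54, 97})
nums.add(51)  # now {3, 7, 9, 51, 54, 85, 97}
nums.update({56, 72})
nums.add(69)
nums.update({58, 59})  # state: {3, 7, 9, 51, 54, 56, 58, 59, 69, 72, 85, 97}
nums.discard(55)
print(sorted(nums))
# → [3, 7, 9, 51, 54, 56, 58, 59, 69, 72, 85, 97]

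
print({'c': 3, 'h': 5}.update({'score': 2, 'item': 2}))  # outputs None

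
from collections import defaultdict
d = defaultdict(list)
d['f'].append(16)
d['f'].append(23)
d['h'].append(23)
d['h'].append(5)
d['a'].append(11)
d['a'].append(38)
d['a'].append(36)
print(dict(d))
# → {'f': [16, 23], 'h': [23, 5], 'a': [11, 38, 36]}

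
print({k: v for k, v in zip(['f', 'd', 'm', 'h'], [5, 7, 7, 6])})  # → {'f': 5, 'd': 7, 'm': 7, 'h': 6}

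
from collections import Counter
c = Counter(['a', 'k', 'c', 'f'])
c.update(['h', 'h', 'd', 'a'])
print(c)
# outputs Counter({'a': 2, 'h': 2, 'k': 1, 'c': 1, 'f': 1, 'd': 1})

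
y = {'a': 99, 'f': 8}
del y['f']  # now {'a': 99}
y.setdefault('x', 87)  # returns 87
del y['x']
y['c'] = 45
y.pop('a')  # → 99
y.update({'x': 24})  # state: {'c': 45, 'x': 24}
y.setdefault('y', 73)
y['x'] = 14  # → {'c': 45, 'x': 14, 'y': 73}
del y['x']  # {'c': 45, 'y': 73}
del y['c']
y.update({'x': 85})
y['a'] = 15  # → {'y': 73, 'x': 85, 'a': 15}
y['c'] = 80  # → {'y': 73, 'x': 85, 'a': 15, 'c': 80}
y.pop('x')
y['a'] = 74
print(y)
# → {'y': 73, 'a': 74, 'c': 80}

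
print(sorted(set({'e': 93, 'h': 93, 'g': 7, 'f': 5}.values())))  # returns [5, 7, 93]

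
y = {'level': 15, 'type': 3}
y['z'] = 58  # {'level': 15, 'type': 3, 'z': 58}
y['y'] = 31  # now {'level': 15, 'type': 3, 'z': 58, 'y': 31}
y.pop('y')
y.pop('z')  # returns 58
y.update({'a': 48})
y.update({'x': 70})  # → {'level': 15, 'type': 3, 'a': 48, 'x': 70}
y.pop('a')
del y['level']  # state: {'type': 3, 'x': 70}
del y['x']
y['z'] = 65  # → {'type': 3, 'z': 65}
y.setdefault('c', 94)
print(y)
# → {'type': 3, 'z': 65, 'c': 94}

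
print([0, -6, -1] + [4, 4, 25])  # [0, -6, -1, 4, 4, 25]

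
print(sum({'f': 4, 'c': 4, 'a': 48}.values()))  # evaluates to 56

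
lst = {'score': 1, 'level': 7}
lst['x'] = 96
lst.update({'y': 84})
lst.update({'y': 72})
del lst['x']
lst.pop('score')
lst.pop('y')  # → 72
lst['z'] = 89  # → {'level': 7, 'z': 89}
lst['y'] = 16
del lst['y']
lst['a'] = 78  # {'level': 7, 'z': 89, 'a': 78}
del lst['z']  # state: {'level': 7, 'a': 78}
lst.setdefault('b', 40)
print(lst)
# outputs {'level': 7, 'a': 78, 'b': 40}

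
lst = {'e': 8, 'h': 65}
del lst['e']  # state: {'h': 65}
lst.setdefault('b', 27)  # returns 27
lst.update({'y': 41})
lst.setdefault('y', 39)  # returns 41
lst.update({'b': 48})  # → {'h': 65, 'b': 48, 'y': 41}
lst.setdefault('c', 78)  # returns 78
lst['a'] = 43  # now {'h': 65, 'b': 48, 'y': 41, 'c': 78, 'a': 43}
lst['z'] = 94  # {'h': 65, 'b': 48, 'y': 41, 'c': 78, 'a': 43, 'z': 94}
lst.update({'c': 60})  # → {'h': 65, 'b': 48, 'y': 41, 'c': 60, 'a': 43, 'z': 94}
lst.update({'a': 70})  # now {'h': 65, 'b': 48, 'y': 41, 'c': 60, 'a': 70, 'z': 94}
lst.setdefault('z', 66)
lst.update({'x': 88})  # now {'h': 65, 'b': 48, 'y': 41, 'c': 60, 'a': 70, 'z': 94, 'x': 88}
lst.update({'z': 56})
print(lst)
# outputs {'h': 65, 'b': 48, 'y': 41, 'c': 60, 'a': 70, 'z': 56, 'x': 88}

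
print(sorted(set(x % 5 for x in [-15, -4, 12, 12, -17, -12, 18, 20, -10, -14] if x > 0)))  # [0, 2, 3]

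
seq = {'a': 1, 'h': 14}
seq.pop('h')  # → 14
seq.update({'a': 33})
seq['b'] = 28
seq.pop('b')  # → 28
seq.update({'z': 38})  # {'a': 33, 'z': 38}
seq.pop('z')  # 38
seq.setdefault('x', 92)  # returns 92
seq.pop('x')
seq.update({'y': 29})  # {'a': 33, 'y': 29}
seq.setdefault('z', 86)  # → 86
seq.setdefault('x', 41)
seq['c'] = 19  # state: {'a': 33, 'y': 29, 'z': 86, 'x': 41, 'c': 19}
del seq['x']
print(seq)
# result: {'a': 33, 'y': 29, 'z': 86, 'c': 19}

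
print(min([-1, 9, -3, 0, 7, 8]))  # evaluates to -3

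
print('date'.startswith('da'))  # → True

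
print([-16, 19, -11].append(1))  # None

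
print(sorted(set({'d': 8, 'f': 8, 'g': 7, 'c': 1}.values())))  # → [1, 7, 8]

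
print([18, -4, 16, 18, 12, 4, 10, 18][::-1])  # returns [18, 10, 4, 12, 18, 16, -4, 18]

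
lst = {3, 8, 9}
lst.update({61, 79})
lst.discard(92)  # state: {3, 8, 9, 61, 79}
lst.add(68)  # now {3, 8, 9, 61, 68, 79}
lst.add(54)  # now {3, 8, 9, 54, 61, 68, 79}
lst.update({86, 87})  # {3, 8, 9, 54, 61, 68, 79, 86, 87}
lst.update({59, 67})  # {3, 8, 9, 54, 59, 61, 67, 68, 79, 86, 87}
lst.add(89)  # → {3, 8, 9, 54, 59, 61, 67, 68, 79, 86, 87, 89}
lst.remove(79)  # {3, 8, 9, 54, 59, 61, 67, 68, 86, 87, 89}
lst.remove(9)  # {3, 8, 54, 59, 61, 67, 68, 86, 87, 89}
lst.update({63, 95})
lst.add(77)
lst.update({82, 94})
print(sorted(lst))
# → [3, 8, 54, 59, 61, 63, 67, 68, 77, 82, 86, 87, 89, 94, 95]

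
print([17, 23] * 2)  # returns [17, 23, 17, 23]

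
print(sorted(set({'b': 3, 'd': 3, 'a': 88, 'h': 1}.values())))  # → [1, 3, 88]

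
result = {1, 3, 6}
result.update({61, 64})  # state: {1, 3, 6, 61, 64}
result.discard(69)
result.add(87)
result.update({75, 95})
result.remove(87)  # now {1, 3, 6, 61, 64, 75, 95}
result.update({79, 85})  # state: {1, 3, 6, 61, 64, 75, 79, 85, 95}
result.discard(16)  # {1, 3, 6, 61, 64, 75, 79, 85, 95}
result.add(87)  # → {1, 3, 6, 61, 64, 75, 79, 85, 87, 95}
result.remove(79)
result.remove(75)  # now {1, 3, 6, 61, 64, 85, 87, 95}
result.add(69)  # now {1, 3, 6, 61, 64, 69, 85, 87, 95}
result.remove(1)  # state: {3, 6, 61, 64, 69, 85, 87, 95}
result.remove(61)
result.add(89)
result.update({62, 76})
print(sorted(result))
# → [3, 6, 62, 64, 69, 76, 85, 87, 89, 95]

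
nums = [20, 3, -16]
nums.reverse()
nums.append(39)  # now [-16, 3, 20, 39]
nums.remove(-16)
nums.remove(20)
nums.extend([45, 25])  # [3, 39, 45, 25]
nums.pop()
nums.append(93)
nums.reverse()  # [93, 45, 39, 3]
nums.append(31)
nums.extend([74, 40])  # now [93, 45, 39, 3, 31, 74, 40]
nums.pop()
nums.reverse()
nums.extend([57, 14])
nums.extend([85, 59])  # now [74, 31, 3, 39, 45, 93, 57, 14, 85, 59]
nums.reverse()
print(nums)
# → [59, 85, 14, 57, 93, 45, 39, 3, 31, 74]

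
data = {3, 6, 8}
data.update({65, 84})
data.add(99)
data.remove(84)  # {3, 6, 8, 65, 99}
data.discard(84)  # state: {3, 6, 8, 65, 99}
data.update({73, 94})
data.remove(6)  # {3, 8, 65, 73, 94, 99}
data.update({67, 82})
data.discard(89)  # {3, 8, 65, 67, 73, 82, 94, 99}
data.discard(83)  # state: {3, 8, 65, 67, 73, 82, 94, 99}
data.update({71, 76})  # {3, 8, 65, 67, 71, 73, 76, 82, 94, 99}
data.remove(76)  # {3, 8, 65, 67, 71, 73, 82, 94, 99}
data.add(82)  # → {3, 8, 65, 67, 71, 73, 82, 94, 99}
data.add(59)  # {3, 8, 59, 65, 67, 71, 73, 82, 94, 99}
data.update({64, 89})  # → {3, 8, 59, 64, 65, 67, 71, 73, 82, 89, 94, 99}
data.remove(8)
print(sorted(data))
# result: [3, 59, 64, 65, 67, 71, 73, 82, 89, 94, 99]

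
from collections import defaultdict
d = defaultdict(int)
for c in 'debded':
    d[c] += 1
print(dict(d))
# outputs {'d': 3, 'e': 2, 'b': 1}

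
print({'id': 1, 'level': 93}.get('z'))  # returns None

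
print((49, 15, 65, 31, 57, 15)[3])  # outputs 31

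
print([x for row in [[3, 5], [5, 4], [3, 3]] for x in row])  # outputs [3, 5, 5, 4, 3, 3]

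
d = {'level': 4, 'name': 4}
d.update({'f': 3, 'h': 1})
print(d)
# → {'level': 4, 'name': 4, 'f': 3, 'h': 1}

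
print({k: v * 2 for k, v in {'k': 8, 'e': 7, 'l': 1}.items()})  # {'k': 16, 'e': 14, 'l': 2}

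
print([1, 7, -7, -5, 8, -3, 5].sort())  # None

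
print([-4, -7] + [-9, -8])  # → [-4, -7, -9, -8]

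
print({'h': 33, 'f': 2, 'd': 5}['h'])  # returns 33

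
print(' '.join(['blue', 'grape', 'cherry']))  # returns blue grape cherry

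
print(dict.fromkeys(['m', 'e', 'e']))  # {'m': None, 'e': None}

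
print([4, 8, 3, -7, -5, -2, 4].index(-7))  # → 3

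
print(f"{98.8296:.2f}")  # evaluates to 98.83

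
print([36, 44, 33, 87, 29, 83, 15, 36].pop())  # 36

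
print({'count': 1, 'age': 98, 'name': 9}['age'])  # 98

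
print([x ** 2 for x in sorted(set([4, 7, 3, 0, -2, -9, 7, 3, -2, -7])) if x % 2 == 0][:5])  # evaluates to [4, 0, 16]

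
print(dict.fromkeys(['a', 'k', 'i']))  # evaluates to {'a': None, 'k': None, 'i': None}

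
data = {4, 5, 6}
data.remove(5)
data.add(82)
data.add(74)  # {4, 6, 74, 82}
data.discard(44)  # {4, 6, 74, 82}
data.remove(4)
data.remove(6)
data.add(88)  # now {74, 82, 88}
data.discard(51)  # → {74, 82, 88}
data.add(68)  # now {68, 74, 82, 88}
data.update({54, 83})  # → {54, 68, 74, 82, 83, 88}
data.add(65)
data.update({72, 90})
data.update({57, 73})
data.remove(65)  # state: {54, 57, 68, 72, 73, 74, 82, 83, 88, 90}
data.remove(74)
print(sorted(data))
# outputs [54, 57, 68, 72, 73, 82, 83, 88, 90]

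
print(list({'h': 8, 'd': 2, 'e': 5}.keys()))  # ['h', 'd', 'e']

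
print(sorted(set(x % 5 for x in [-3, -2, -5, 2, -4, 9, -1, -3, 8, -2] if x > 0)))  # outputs [2, 3, 4]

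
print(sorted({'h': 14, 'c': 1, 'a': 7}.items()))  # [('a', 7), ('c', 1), ('h', 14)]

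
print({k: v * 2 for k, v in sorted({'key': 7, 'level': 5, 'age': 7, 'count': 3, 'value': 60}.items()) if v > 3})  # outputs {'age': 14, 'key': 14, 'level': 10, 'value': 120}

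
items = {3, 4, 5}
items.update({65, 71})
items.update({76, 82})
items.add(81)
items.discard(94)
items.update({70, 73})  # {3, 4, 5, 65, 70, 71, 73, 76, 81, 82}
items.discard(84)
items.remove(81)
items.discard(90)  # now {3, 4, 5, 65, 70, 71, 73, 76, 82}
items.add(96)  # {3, 4, 5, 65, 70, 71, 73, 76, 82, 96}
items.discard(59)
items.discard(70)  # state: {3, 4, 5, 65, 71, 73, 76, 82, 96}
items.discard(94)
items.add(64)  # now {3, 4, 5, 64, 65, 71, 73, 76, 82, 96}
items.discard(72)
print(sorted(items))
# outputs [3, 4, 5, 64, 65, 71, 73, 76, 82, 96]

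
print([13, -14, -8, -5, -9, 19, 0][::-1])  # [0, 19, -9, -5, -8, -14, 13]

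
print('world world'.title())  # World World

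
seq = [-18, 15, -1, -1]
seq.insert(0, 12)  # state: [12, -18, 15, -1, -1]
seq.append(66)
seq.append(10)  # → [12, -18, 15, -1, -1, 66, 10]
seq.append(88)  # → [12, -18, 15, -1, -1, 66, 10, 88]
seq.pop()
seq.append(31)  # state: [12, -18, 15, -1, -1, 66, 10, 31]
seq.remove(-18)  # [12, 15, -1, -1, 66, 10, 31]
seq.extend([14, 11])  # [12, 15, -1, -1, 66, 10, 31, 14, 11]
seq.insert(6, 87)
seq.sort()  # [-1, -1, 10, 11, 12, 14, 15, 31, 66, 87]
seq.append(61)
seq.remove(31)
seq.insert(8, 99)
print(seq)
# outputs [-1, -1, 10, 11, 12, 14, 15, 66, 99, 87, 61]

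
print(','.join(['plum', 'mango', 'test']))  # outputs plum,mango,test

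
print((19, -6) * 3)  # (19, -6, 19, -6, 19, -6)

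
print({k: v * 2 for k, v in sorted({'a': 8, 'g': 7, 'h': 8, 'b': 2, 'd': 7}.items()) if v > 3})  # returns {'a': 16, 'd': 14, 'g': 14, 'h': 16}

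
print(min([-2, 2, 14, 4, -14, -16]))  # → -16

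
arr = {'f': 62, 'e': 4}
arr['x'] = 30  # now {'f': 62, 'e': 4, 'x': 30}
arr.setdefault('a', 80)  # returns 80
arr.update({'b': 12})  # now {'f': 62, 'e': 4, 'x': 30, 'a': 80, 'b': 12}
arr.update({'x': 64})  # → {'f': 62, 'e': 4, 'x': 64, 'a': 80, 'b': 12}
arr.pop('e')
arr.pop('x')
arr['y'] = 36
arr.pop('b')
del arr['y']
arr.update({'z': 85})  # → {'f': 62, 'a': 80, 'z': 85}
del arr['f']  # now {'a': 80, 'z': 85}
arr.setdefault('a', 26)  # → 80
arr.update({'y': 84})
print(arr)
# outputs {'a': 80, 'z': 85, 'y': 84}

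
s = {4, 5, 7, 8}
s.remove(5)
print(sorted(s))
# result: [4, 7, 8]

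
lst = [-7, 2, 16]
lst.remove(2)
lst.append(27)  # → [-7, 16, 27]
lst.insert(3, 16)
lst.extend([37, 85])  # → [-7, 16, 27, 16, 37, 85]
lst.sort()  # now [-7, 16, 16, 27, 37, 85]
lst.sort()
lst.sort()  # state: [-7, 16, 16, 27, 37, 85]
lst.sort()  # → [-7, 16, 16, 27, 37, 85]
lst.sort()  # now [-7, 16, 16, 27, 37, 85]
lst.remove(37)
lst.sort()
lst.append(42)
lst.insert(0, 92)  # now [92, -7, 16, 16, 27, 85, 42]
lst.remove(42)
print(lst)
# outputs [92, -7, 16, 16, 27, 85]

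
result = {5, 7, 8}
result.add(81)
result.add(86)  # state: {5, 7, 8, 81, 86}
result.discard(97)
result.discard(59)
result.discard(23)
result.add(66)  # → {5, 7, 8, 66, 81, 86}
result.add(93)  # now {5, 7, 8, 66, 81, 86, 93}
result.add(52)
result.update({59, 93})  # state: {5, 7, 8, 52, 59, 66, 81, 86, 93}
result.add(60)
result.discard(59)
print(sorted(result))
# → [5, 7, 8, 52, 60, 66, 81, 86, 93]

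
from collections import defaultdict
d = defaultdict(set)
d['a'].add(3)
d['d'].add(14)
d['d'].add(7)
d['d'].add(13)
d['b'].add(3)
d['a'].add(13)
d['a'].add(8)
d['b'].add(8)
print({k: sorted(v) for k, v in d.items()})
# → {'a': [3, 8, 13], 'd': [7, 13, 14], 'b': [3, 8]}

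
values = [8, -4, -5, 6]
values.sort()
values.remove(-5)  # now [-4, 6, 8]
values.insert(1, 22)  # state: [-4, 22, 6, 8]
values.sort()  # [-4, 6, 8, 22]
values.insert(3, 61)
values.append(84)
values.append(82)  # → [-4, 6, 8, 61, 22, 84, 82]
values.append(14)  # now [-4, 6, 8, 61, 22, 84, 82, 14]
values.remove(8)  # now [-4, 6, 61, 22, 84, 82, 14]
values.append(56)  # [-4, 6, 61, 22, 84, 82, 14, 56]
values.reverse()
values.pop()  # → -4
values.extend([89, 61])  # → [56, 14, 82, 84, 22, 61, 6, 89, 61]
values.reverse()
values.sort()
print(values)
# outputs [6, 14, 22, 56, 61, 61, 82, 84, 89]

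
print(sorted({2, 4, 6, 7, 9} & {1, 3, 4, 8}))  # [4]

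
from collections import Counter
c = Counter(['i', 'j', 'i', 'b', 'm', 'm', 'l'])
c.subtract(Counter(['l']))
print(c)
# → Counter({'i': 2, 'm': 2, 'j': 1, 'b': 1, 'l': 0})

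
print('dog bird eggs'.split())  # ['dog', 'bird', 'eggs']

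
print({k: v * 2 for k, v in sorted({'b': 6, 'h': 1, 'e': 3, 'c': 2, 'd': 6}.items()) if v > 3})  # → {'b': 12, 'd': 12}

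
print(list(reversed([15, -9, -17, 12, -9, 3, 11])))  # [11, 3, -9, 12, -17, -9, 15]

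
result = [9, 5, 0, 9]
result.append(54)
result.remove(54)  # [9, 5, 0, 9]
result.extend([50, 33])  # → [9, 5, 0, 9, 50, 33]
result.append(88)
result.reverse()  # [88, 33, 50, 9, 0, 5, 9]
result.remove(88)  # [33, 50, 9, 0, 5, 9]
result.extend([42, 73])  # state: [33, 50, 9, 0, 5, 9, 42, 73]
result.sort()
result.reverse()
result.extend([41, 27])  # [73, 50, 42, 33, 9, 9, 5, 0, 41, 27]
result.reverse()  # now [27, 41, 0, 5, 9, 9, 33, 42, 50, 73]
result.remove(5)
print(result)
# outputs [27, 41, 0, 9, 9, 33, 42, 50, 73]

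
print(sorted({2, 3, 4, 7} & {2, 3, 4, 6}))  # [2, 3, 4]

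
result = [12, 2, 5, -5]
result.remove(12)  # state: [2, 5, -5]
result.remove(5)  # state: [2, -5]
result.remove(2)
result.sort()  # [-5]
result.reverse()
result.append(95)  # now [-5, 95]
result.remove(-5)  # [95]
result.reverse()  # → [95]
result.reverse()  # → [95]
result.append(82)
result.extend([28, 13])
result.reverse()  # [13, 28, 82, 95]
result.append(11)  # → [13, 28, 82, 95, 11]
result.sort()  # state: [11, 13, 28, 82, 95]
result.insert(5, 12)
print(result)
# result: [11, 13, 28, 82, 95, 12]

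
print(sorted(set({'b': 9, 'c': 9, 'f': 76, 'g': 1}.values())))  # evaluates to [1, 9, 76]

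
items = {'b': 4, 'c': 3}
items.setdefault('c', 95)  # 3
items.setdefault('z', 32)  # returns 32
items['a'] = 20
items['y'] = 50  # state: {'b': 4, 'c': 3, 'z': 32, 'a': 20, 'y': 50}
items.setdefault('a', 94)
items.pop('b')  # 4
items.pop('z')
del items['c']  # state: {'a': 20, 'y': 50}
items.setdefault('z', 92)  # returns 92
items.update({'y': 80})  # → {'a': 20, 'y': 80, 'z': 92}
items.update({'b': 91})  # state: {'a': 20, 'y': 80, 'z': 92, 'b': 91}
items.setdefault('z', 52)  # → 92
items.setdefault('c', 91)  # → 91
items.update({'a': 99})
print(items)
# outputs {'a': 99, 'y': 80, 'z': 92, 'b': 91, 'c': 91}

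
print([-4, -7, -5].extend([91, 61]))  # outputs None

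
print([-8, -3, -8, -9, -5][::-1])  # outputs [-5, -9, -8, -3, -8]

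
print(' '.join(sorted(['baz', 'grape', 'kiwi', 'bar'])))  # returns bar baz grape kiwi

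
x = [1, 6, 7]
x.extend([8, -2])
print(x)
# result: [1, 6, 7, 8, -2]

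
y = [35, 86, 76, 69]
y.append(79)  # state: [35, 86, 76, 69, 79]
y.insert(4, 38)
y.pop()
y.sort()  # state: [35, 38, 69, 76, 86]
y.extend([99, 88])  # [35, 38, 69, 76, 86, 99, 88]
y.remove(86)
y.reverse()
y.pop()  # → 35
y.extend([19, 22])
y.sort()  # [19, 22, 38, 69, 76, 88, 99]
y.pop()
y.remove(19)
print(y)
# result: [22, 38, 69, 76, 88]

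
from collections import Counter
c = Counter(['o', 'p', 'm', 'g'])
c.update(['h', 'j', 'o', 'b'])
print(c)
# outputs Counter({'o': 2, 'p': 1, 'm': 1, 'g': 1, 'h': 1, 'j': 1, 'b': 1})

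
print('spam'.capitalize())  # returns Spam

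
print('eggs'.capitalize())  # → Eggs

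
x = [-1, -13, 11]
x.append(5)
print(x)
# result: [-1, -13, 11, 5]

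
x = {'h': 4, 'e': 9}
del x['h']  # {'e': 9}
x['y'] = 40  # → {'e': 9, 'y': 40}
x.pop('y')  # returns 40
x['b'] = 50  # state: {'e': 9, 'b': 50}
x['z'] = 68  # {'e': 9, 'b': 50, 'z': 68}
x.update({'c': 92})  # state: {'e': 9, 'b': 50, 'z': 68, 'c': 92}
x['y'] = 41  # {'e': 9, 'b': 50, 'z': 68, 'c': 92, 'y': 41}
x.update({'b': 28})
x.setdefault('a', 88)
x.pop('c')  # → 92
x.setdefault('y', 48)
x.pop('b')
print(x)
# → {'e': 9, 'z': 68, 'y': 41, 'a': 88}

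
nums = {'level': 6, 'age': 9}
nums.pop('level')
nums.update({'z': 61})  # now {'age': 9, 'z': 61}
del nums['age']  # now {'z': 61}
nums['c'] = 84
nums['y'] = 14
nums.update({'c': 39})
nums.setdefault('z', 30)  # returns 61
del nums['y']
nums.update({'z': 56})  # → {'z': 56, 'c': 39}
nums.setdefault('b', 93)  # 93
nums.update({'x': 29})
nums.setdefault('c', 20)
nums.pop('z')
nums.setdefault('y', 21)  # 21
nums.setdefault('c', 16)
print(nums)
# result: {'c': 39, 'b': 93, 'x': 29, 'y': 21}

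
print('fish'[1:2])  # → i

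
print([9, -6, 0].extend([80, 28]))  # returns None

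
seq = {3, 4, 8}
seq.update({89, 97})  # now {3, 4, 8, 89, 97}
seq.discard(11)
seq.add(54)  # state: {3, 4, 8, 54, 89, 97}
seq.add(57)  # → {3, 4, 8, 54, 57, 89, 97}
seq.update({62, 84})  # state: {3, 4, 8, 54, 57, 62, 84, 89, 97}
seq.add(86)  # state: {3, 4, 8, 54, 57, 62, 84, 86, 89, 97}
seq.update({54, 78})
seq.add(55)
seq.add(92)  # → {3, 4, 8, 54, 55, 57, 62, 78, 84, 86, 89, 92, 97}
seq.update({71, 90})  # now {3, 4, 8, 54, 55, 57, 62, 71, 78, 84, 86, 89, 90, 92, 97}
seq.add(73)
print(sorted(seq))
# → [3, 4, 8, 54, 55, 57, 62, 71, 73, 78, 84, 86, 89, 90, 92, 97]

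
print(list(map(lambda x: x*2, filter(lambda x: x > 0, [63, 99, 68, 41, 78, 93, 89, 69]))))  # [126, 198, 136, 82, 156, 186, 178, 138]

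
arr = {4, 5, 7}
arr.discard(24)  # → {4, 5, 7}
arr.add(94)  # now {4, 5, 7, 94}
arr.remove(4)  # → {5, 7, 94}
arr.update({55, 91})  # {5, 7, 55, 91, 94}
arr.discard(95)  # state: {5, 7, 55, 91, 94}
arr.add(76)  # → {5, 7, 55, 76, 91, 94}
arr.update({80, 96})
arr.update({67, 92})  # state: {5, 7, 55, 67, 76, 80, 91, 92, 94, 96}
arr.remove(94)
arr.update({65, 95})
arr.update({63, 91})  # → {5, 7, 55, 63, 65, 67, 76, 80, 91, 92, 95, 96}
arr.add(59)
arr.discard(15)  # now {5, 7, 55, 59, 63, 65, 67, 76, 80, 91, 92, 95, 96}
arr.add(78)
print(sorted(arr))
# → [5, 7, 55, 59, 63, 65, 67, 76, 78, 80, 91, 92, 95, 96]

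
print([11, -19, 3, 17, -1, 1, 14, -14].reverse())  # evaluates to None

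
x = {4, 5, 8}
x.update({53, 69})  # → {4, 5, 8, 53, 69}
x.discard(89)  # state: {4, 5, 8, 53, 69}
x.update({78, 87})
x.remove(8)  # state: {4, 5, 53, 69, 78, 87}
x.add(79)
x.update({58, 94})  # {4, 5, 53, 58, 69, 78, 79, 87, 94}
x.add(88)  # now {4, 5, 53, 58, 69, 78, 79, 87, 88, 94}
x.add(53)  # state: {4, 5, 53, 58, 69, 78, 79, 87, 88, 94}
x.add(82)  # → {4, 5, 53, 58, 69, 78, 79, 82, 87, 88, 94}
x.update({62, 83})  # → {4, 5, 53, 58, 62, 69, 78, 79, 82, 83, 87, 88, 94}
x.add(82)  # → {4, 5, 53, 58, 62, 69, 78, 79, 82, 83, 87, 88, 94}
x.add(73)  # {4, 5, 53, 58, 62, 69, 73, 78, 79, 82, 83, 87, 88, 94}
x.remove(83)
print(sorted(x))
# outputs [4, 5, 53, 58, 62, 69, 73, 78, 79, 82, 87, 88, 94]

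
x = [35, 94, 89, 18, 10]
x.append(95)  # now [35, 94, 89, 18, 10, 95]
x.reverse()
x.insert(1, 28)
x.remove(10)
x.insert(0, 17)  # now [17, 95, 28, 18, 89, 94, 35]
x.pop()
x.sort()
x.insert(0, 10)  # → [10, 17, 18, 28, 89, 94, 95]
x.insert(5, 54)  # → [10, 17, 18, 28, 89, 54, 94, 95]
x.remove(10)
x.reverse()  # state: [95, 94, 54, 89, 28, 18, 17]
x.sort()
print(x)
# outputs [17, 18, 28, 54, 89, 94, 95]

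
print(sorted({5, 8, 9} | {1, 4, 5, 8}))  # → [1, 4, 5, 8, 9]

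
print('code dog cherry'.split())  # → ['code', 'dog', 'cherry']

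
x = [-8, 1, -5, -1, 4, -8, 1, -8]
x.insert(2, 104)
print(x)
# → [-8, 1, 104, -5, -1, 4, -8, 1, -8]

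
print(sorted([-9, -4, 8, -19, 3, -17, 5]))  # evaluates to [-19, -17, -9, -4, 3, 5, 8]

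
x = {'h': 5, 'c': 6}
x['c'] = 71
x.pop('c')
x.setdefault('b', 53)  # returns 53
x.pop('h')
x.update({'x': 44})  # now {'b': 53, 'x': 44}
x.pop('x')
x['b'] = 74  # {'b': 74}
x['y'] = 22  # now {'b': 74, 'y': 22}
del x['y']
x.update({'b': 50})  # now {'b': 50}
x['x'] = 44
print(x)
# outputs {'b': 50, 'x': 44}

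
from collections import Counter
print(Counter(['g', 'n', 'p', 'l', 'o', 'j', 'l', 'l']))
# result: Counter({'l': 3, 'g': 1, 'n': 1, 'p': 1, 'o': 1, 'j': 1})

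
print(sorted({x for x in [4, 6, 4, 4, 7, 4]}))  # [4, 6, 7]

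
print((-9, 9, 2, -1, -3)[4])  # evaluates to -3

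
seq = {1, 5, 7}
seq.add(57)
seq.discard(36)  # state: {1, 5, 7, 57}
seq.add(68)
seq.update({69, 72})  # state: {1, 5, 7, 57, 68, 69, 72}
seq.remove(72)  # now {1, 5, 7, 57, 68, 69}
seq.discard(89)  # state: {1, 5, 7, 57, 68, 69}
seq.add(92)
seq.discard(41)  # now {1, 5, 7, 57, 68, 69, 92}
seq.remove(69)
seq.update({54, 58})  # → {1, 5, 7, 54, 57, 58, 68, 92}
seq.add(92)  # {1, 5, 7, 54, 57, 58, 68, 92}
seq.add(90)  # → {1, 5, 7, 54, 57, 58, 68, 90, 92}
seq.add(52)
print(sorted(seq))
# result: [1, 5, 7, 52, 54, 57, 58, 68, 90, 92]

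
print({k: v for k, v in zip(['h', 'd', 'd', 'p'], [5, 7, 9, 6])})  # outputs {'h': 5, 'd': 9, 'p': 6}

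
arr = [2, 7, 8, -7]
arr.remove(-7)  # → [2, 7, 8]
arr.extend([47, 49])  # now [2, 7, 8, 47, 49]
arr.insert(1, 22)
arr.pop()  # 49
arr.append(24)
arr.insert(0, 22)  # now [22, 2, 22, 7, 8, 47, 24]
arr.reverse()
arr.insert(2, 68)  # [24, 47, 68, 8, 7, 22, 2, 22]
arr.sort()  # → [2, 7, 8, 22, 22, 24, 47, 68]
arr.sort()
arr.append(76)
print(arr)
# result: [2, 7, 8, 22, 22, 24, 47, 68, 76]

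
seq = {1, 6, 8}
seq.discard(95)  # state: {1, 6, 8}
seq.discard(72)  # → {1, 6, 8}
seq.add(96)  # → {1, 6, 8, 96}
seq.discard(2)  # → {1, 6, 8, 96}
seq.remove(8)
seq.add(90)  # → {1, 6, 90, 96}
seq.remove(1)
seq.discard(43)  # {6, 90, 96}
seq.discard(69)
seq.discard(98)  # {6, 90, 96}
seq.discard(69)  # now {6, 90, 96}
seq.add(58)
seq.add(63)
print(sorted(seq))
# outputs [6, 58, 63, 90, 96]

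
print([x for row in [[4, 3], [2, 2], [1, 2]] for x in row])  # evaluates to [4, 3, 2, 2, 1, 2]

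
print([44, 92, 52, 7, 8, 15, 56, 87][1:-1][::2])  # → [92, 7, 15]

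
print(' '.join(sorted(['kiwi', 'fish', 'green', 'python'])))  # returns fish green kiwi python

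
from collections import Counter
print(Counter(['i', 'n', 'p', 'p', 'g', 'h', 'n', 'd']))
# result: Counter({'n': 2, 'p': 2, 'i': 1, 'g': 1, 'h': 1, 'd': 1})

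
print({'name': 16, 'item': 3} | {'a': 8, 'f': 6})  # {'name': 16, 'item': 3, 'a': 8, 'f': 6}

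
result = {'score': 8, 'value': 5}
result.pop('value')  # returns 5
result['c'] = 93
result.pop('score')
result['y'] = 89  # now {'c': 93, 'y': 89}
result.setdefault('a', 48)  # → 48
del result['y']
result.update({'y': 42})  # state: {'c': 93, 'a': 48, 'y': 42}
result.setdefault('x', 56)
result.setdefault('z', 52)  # 52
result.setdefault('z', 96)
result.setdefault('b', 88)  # 88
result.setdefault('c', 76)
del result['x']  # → {'c': 93, 'a': 48, 'y': 42, 'z': 52, 'b': 88}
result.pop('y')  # 42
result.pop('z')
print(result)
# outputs {'c': 93, 'a': 48, 'b': 88}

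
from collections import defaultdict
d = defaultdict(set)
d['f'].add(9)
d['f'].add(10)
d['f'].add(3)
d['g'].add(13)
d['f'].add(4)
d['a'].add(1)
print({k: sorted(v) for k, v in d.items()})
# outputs {'f': [3, 4, 9, 10], 'g': [13], 'a': [1]}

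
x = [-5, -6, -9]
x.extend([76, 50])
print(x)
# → [-5, -6, -9, 76, 50]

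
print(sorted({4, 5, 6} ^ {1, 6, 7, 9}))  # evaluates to [1, 4, 5, 7, 9]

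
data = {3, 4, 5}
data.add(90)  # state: {3, 4, 5, 90}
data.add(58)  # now {3, 4, 5, 58, 90}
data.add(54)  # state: {3, 4, 5, 54, 58, 90}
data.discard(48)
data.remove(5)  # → {3, 4, 54, 58, 90}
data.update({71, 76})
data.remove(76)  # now {3, 4, 54, 58, 71, 90}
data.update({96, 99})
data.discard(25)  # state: {3, 4, 54, 58, 71, 90, 96, 99}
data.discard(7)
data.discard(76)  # {3, 4, 54, 58, 71, 90, 96, 99}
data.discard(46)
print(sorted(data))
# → [3, 4, 54, 58, 71, 90, 96, 99]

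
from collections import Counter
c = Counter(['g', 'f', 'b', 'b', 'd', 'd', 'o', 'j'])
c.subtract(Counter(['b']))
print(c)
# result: Counter({'d': 2, 'g': 1, 'f': 1, 'b': 1, 'o': 1, 'j': 1})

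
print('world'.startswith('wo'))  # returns True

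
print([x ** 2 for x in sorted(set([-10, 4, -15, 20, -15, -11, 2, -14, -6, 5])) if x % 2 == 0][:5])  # [196, 100, 36, 4, 16]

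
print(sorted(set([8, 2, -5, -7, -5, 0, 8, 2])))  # [-7, -5, 0, 2, 8]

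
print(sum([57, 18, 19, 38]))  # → 132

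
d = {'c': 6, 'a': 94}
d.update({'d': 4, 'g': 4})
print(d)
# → {'c': 6, 'a': 94, 'd': 4, 'g': 4}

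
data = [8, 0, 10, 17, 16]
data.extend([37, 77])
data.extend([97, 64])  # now [8, 0, 10, 17, 16, 37, 77, 97, 64]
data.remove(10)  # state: [8, 0, 17, 16, 37, 77, 97, 64]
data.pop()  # 64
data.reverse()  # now [97, 77, 37, 16, 17, 0, 8]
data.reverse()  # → [8, 0, 17, 16, 37, 77, 97]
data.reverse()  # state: [97, 77, 37, 16, 17, 0, 8]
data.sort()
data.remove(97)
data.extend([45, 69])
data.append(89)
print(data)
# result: [0, 8, 16, 17, 37, 77, 45, 69, 89]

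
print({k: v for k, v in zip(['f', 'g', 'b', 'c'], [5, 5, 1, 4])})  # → {'f': 5, 'g': 5, 'b': 1, 'c': 4}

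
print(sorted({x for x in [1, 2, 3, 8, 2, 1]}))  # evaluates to [1, 2, 3, 8]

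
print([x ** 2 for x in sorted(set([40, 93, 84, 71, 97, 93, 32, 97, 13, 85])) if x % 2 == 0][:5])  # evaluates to [1024, 1600, 7056]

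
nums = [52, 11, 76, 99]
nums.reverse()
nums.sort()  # [11, 52, 76, 99]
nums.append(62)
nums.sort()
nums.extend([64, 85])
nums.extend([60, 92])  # [11, 52, 62, 76, 99, 64, 85, 60, 92]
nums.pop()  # 92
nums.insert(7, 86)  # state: [11, 52, 62, 76, 99, 64, 85, 86, 60]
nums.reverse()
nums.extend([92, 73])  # [60, 86, 85, 64, 99, 76, 62, 52, 11, 92, 73]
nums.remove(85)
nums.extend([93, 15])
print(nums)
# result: [60, 86, 64, 99, 76, 62, 52, 11, 92, 73, 93, 15]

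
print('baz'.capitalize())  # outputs Baz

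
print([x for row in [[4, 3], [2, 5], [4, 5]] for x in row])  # [4, 3, 2, 5, 4, 5]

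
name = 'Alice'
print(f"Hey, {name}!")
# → Hey, Alice!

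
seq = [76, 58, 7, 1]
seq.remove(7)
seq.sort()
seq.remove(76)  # [1, 58]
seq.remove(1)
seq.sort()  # [58]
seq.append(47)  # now [58, 47]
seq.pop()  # 47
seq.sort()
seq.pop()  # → 58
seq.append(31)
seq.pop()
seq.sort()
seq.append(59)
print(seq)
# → [59]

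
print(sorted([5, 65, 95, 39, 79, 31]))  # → [5, 31, 39, 65, 79, 95]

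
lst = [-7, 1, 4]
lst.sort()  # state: [-7, 1, 4]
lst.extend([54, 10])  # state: [-7, 1, 4, 54, 10]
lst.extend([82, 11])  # [-7, 1, 4, 54, 10, 82, 11]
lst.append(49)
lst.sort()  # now [-7, 1, 4, 10, 11, 49, 54, 82]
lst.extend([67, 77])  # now [-7, 1, 4, 10, 11, 49, 54, 82, 67, 77]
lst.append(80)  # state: [-7, 1, 4, 10, 11, 49, 54, 82, 67, 77, 80]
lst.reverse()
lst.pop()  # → -7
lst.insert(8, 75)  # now [80, 77, 67, 82, 54, 49, 11, 10, 75, 4, 1]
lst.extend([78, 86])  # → [80, 77, 67, 82, 54, 49, 11, 10, 75, 4, 1, 78, 86]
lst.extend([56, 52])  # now [80, 77, 67, 82, 54, 49, 11, 10, 75, 4, 1, 78, 86, 56, 52]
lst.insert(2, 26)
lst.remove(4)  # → [80, 77, 26, 67, 82, 54, 49, 11, 10, 75, 1, 78, 86, 56, 52]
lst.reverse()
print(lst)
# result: [52, 56, 86, 78, 1, 75, 10, 11, 49, 54, 82, 67, 26, 77, 80]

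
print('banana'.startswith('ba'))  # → True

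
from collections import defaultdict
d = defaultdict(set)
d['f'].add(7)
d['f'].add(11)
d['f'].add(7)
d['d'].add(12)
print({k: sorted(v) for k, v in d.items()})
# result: {'f': [7, 11], 'd': [12]}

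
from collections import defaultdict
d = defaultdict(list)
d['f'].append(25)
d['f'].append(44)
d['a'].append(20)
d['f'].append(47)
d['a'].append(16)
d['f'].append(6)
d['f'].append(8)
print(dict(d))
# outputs {'f': [25, 44, 47, 6, 8], 'a': [20, 16]}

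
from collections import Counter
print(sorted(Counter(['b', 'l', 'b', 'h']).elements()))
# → ['b', 'b', 'h', 'l']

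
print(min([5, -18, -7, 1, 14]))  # -18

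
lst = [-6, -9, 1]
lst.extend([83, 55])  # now [-6, -9, 1, 83, 55]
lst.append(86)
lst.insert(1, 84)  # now [-6, 84, -9, 1, 83, 55, 86]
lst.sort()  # [-9, -6, 1, 55, 83, 84, 86]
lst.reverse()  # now [86, 84, 83, 55, 1, -6, -9]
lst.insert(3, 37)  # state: [86, 84, 83, 37, 55, 1, -6, -9]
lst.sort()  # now [-9, -6, 1, 37, 55, 83, 84, 86]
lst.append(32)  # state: [-9, -6, 1, 37, 55, 83, 84, 86, 32]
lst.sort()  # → [-9, -6, 1, 32, 37, 55, 83, 84, 86]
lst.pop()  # 86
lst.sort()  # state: [-9, -6, 1, 32, 37, 55, 83, 84]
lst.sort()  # [-9, -6, 1, 32, 37, 55, 83, 84]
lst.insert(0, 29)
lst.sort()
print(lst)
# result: [-9, -6, 1, 29, 32, 37, 55, 83, 84]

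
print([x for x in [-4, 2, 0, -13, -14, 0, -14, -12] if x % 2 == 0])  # [-4, 2, 0, -14, 0, -14, -12]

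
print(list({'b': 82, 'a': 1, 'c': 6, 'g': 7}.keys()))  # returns ['b', 'a', 'c', 'g']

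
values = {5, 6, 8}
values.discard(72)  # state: {5, 6, 8}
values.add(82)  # {5, 6, 8, 82}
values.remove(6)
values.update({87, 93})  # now {5, 8, 82, 87, 93}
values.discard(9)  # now {5, 8, 82, 87, 93}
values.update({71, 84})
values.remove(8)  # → {5, 71, 82, 84, 87, 93}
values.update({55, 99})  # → {5, 55, 71, 82, 84, 87, 93, 99}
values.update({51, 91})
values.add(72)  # {5, 51, 55, 71, 72, 82, 84, 87, 91, 93, 99}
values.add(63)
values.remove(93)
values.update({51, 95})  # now {5, 51, 55, 63, 71, 72, 82, 84, 87, 91, 95, 99}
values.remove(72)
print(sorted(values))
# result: [5, 51, 55, 63, 71, 82, 84, 87, 91, 95, 99]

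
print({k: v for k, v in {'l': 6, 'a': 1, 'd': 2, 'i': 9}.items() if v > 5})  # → {'l': 6, 'i': 9}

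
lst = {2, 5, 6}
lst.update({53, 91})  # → {2, 5, 6, 53, 91}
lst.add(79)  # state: {2, 5, 6, 53, 79, 91}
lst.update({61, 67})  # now {2, 5, 6, 53, 61, 67, 79, 91}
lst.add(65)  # {2, 5, 6, 53, 61, 65, 67, 79, 91}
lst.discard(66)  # {2, 5, 6, 53, 61, 65, 67, 79, 91}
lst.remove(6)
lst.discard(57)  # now {2, 5, 53, 61, 65, 67, 79, 91}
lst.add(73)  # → {2, 5, 53, 61, 65, 67, 73, 79, 91}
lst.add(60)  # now {2, 5, 53, 60, 61, 65, 67, 73, 79, 91}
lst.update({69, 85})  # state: {2, 5, 53, 60, 61, 65, 67, 69, 73, 79, 85, 91}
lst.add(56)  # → {2, 5, 53, 56, 60, 61, 65, 67, 69, 73, 79, 85, 91}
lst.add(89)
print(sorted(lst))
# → [2, 5, 53, 56, 60, 61, 65, 67, 69, 73, 79, 85, 89, 91]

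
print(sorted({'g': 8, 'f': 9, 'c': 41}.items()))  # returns [('c', 41), ('f', 9), ('g', 8)]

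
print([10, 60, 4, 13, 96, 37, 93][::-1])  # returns [93, 37, 96, 13, 4, 60, 10]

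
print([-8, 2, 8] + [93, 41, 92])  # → [-8, 2, 8, 93, 41, 92]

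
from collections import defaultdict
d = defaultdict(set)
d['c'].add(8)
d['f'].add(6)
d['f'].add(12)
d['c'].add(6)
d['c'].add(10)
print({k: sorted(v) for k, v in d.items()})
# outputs {'c': [6, 8, 10], 'f': [6, 12]}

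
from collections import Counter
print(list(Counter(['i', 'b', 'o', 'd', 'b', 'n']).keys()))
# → ['i', 'b', 'o', 'd', 'n']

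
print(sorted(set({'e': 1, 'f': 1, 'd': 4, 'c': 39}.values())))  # [1, 4, 39]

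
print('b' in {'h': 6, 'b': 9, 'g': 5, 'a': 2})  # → True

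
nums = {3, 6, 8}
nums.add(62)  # {3, 6, 8, 62}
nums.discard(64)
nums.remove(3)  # {6, 8, 62}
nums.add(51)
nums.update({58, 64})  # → {6, 8, 51, 58, 62, 64}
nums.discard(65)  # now {6, 8, 51, 58, 62, 64}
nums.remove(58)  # {6, 8, 51, 62, 64}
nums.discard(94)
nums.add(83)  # {6, 8, 51, 62, 64, 83}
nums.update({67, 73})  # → {6, 8, 51, 62, 64, 67, 73, 83}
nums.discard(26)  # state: {6, 8, 51, 62, 64, 67, 73, 83}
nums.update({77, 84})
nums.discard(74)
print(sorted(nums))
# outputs [6, 8, 51, 62, 64, 67, 73, 77, 83, 84]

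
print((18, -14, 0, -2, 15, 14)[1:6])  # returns (-14, 0, -2, 15, 14)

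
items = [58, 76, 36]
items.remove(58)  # [76, 36]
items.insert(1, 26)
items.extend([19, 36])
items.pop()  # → 36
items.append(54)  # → [76, 26, 36, 19, 54]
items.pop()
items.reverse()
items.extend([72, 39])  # [19, 36, 26, 76, 72, 39]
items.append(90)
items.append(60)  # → [19, 36, 26, 76, 72, 39, 90, 60]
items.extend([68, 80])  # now [19, 36, 26, 76, 72, 39, 90, 60, 68, 80]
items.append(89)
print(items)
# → [19, 36, 26, 76, 72, 39, 90, 60, 68, 80, 89]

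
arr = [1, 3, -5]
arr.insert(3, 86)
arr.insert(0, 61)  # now [61, 1, 3, -5, 86]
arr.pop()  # 86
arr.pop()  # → -5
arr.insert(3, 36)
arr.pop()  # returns 36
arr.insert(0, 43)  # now [43, 61, 1, 3]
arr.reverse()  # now [3, 1, 61, 43]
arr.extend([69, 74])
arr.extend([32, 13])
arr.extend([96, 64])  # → [3, 1, 61, 43, 69, 74, 32, 13, 96, 64]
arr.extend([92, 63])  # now [3, 1, 61, 43, 69, 74, 32, 13, 96, 64, 92, 63]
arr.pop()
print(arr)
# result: [3, 1, 61, 43, 69, 74, 32, 13, 96, 64, 92]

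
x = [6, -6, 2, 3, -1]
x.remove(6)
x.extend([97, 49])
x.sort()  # [-6, -1, 2, 3, 49, 97]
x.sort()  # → [-6, -1, 2, 3, 49, 97]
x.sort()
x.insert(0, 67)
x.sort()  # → [-6, -1, 2, 3, 49, 67, 97]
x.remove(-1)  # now [-6, 2, 3, 49, 67, 97]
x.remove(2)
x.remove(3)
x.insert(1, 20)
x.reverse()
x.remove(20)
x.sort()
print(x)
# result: [-6, 49, 67, 97]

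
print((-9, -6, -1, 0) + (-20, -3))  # (-9, -6, -1, 0, -20, -3)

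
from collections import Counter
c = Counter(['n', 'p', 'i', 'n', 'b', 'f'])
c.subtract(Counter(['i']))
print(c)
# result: Counter({'n': 2, 'p': 1, 'b': 1, 'f': 1, 'i': 0})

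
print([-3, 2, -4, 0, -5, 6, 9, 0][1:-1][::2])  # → [2, 0, 6]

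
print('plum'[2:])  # um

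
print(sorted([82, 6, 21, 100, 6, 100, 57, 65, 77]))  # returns [6, 6, 21, 57, 65, 77, 82, 100, 100]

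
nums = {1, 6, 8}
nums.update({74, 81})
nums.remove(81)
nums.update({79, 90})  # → {1, 6, 8, 74, 79, 90}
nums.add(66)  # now {1, 6, 8, 66, 74, 79, 90}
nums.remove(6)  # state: {1, 8, 66, 74, 79, 90}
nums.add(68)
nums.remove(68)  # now {1, 8, 66, 74, 79, 90}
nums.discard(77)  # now {1, 8, 66, 74, 79, 90}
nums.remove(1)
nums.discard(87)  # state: {8, 66, 74, 79, 90}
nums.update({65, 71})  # {8, 65, 66, 71, 74, 79, 90}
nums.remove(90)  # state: {8, 65, 66, 71, 74, 79}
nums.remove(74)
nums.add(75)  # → {8, 65, 66, 71, 75, 79}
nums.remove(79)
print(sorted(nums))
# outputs [8, 65, 66, 71, 75]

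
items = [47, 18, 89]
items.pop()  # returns 89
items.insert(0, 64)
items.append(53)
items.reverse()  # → [53, 18, 47, 64]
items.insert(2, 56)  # [53, 18, 56, 47, 64]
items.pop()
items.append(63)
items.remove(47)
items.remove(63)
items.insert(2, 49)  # [53, 18, 49, 56]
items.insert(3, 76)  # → [53, 18, 49, 76, 56]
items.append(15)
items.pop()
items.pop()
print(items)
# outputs [53, 18, 49, 76]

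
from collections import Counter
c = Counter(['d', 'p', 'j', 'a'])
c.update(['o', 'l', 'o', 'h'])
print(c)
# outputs Counter({'o': 2, 'd': 1, 'p': 1, 'j': 1, 'a': 1, 'l': 1, 'h': 1})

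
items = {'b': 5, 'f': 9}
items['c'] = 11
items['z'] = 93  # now {'b': 5, 'f': 9, 'c': 11, 'z': 93}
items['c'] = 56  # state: {'b': 5, 'f': 9, 'c': 56, 'z': 93}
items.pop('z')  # 93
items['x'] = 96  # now {'b': 5, 'f': 9, 'c': 56, 'x': 96}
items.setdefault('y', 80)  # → 80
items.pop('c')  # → 56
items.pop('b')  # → 5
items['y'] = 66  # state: {'f': 9, 'x': 96, 'y': 66}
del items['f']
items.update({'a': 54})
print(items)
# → {'x': 96, 'y': 66, 'a': 54}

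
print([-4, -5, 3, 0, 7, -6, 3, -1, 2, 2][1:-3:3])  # [-5, 7]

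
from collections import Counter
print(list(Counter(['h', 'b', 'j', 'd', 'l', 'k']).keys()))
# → ['h', 'b', 'j', 'd', 'l', 'k']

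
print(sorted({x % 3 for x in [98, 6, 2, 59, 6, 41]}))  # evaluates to [0, 2]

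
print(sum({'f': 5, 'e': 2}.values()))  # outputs 7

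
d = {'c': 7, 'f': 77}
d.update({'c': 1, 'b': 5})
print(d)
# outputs {'c': 1, 'f': 77, 'b': 5}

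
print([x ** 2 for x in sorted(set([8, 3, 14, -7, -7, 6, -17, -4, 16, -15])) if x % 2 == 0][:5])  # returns [16, 36, 64, 196, 256]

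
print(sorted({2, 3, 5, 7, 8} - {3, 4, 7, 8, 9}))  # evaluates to [2, 5]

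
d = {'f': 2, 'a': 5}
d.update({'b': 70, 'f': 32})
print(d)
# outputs {'f': 32, 'a': 5, 'b': 70}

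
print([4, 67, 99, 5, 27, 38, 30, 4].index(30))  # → 6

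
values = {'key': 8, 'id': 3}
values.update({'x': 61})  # {'key': 8, 'id': 3, 'x': 61}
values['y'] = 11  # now {'key': 8, 'id': 3, 'x': 61, 'y': 11}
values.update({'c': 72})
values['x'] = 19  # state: {'key': 8, 'id': 3, 'x': 19, 'y': 11, 'c': 72}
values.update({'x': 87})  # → {'key': 8, 'id': 3, 'x': 87, 'y': 11, 'c': 72}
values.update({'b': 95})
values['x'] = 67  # {'key': 8, 'id': 3, 'x': 67, 'y': 11, 'c': 72, 'b': 95}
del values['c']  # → {'key': 8, 'id': 3, 'x': 67, 'y': 11, 'b': 95}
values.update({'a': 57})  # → {'key': 8, 'id': 3, 'x': 67, 'y': 11, 'b': 95, 'a': 57}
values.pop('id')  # 3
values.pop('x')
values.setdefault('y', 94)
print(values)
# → {'key': 8, 'y': 11, 'b': 95, 'a': 57}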